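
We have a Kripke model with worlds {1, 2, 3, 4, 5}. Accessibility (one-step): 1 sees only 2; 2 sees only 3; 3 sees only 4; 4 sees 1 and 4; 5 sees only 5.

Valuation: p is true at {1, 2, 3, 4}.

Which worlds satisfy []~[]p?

{5}

1: successors {2}; ~[]p there: 2:F. ✗
2: successors {3}; ~[]p there: 3:F. ✗
3: successors {4}; ~[]p there: 4:F. ✗
4: successors {1, 4}; ~[]p there: 1:F, 4:F. ✗
5: successors {5}; ~[]p there: 5:T. ✓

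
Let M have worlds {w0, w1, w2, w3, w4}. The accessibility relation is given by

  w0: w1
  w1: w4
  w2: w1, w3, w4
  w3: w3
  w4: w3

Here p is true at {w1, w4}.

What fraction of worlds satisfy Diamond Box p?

2/5

w0: successors {w1}; Box p there: w1:T. ✓
w1: successors {w4}; Box p there: w4:F. ✗
w2: successors {w1, w3, w4}; Box p there: w1:T, w3:F, w4:F. ✓
w3: successors {w3}; Box p there: w3:F. ✗
w4: successors {w3}; Box p there: w3:F. ✗
That's 2 of 5 worlds, so 2/5.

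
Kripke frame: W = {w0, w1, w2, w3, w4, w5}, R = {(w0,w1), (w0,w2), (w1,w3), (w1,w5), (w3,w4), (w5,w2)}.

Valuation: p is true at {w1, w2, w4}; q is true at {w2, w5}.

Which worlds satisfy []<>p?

w0: successors {w1, w2}; <>p there: w1:F, w2:F. ✗
w1: successors {w3, w5}; <>p there: w3:T, w5:T. ✓
w2: no successors, so []<>p holds vacuously. ✓
w3: successors {w4}; <>p there: w4:F. ✗
w4: no successors, so []<>p holds vacuously. ✓
w5: successors {w2}; <>p there: w2:F. ✗

{w1, w2, w4}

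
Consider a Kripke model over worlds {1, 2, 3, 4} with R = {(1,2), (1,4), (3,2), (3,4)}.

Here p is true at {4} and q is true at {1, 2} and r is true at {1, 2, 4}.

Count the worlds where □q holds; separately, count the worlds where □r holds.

2 and 4

For □q:
1: successors {2, 4}; q there: 2:T, 4:F. ✗
2: no successors, so □q holds vacuously. ✓
3: successors {2, 4}; q there: 2:T, 4:F. ✗
4: no successors, so □q holds vacuously. ✓
— 2 worlds.
For □r:
1: successors {2, 4}; r there: 2:T, 4:T. ✓
2: no successors, so □r holds vacuously. ✓
3: successors {2, 4}; r there: 2:T, 4:T. ✓
4: no successors, so □r holds vacuously. ✓
— 4 worlds.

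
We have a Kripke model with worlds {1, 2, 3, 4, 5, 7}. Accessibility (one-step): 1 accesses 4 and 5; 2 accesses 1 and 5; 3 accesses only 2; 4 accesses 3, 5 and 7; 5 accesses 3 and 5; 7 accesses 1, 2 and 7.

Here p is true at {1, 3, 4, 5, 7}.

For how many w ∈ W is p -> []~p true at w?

2

1: p is T, []~p is F. ✗
2: p is F, []~p is F. ✓
3: p is T, []~p is T. ✓
4: p is T, []~p is F. ✗
5: p is T, []~p is F. ✗
7: p is T, []~p is F. ✗
Satisfying worlds: {2, 3}.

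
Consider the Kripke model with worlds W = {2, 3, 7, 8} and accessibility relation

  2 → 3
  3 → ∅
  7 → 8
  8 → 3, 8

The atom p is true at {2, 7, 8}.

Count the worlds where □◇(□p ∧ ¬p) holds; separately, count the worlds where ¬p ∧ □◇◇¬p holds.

For □◇(□p ∧ ¬p):
2: successors {3}; ◇(□p ∧ ¬p) there: 3:F. ✗
3: no successors, so □◇(□p ∧ ¬p) holds vacuously. ✓
7: successors {8}; ◇(□p ∧ ¬p) there: 8:T. ✓
8: successors {3, 8}; ◇(□p ∧ ¬p) there: 3:F, 8:T. ✗
— 2 worlds.
For ¬p ∧ □◇◇¬p:
2: ¬p is F, □◇◇¬p is F. ✗
3: ¬p is T, □◇◇¬p is T. ✓
7: ¬p is F, □◇◇¬p is T. ✗
8: ¬p is F, □◇◇¬p is F. ✗
— 1 world.

2 and 1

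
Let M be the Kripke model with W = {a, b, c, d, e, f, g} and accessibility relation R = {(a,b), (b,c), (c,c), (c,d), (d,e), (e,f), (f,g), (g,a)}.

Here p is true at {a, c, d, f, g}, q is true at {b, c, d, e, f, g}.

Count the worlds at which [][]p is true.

5

a: successors {b}; []p there: b:T. ✓
b: successors {c}; []p there: c:T. ✓
c: successors {c, d}; []p there: c:T, d:F. ✗
d: successors {e}; []p there: e:T. ✓
e: successors {f}; []p there: f:T. ✓
f: successors {g}; []p there: g:T. ✓
g: successors {a}; []p there: a:F. ✗
Satisfying worlds: {a, b, d, e, f}.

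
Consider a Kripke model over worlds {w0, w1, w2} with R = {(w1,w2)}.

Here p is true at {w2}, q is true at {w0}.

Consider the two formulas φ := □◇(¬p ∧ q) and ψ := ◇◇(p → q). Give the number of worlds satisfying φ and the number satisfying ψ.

For □◇(¬p ∧ q):
w0: no successors, so □◇(¬p ∧ q) holds vacuously. ✓
w1: successors {w2}; ◇(¬p ∧ q) there: w2:F. ✗
w2: no successors, so □◇(¬p ∧ q) holds vacuously. ✓
— 2 worlds.
For ◇◇(p → q):
w0: no successors, so ◇◇(p → q) fails. ✗
w1: successors {w2}; ◇(p → q) there: w2:F. ✗
w2: no successors, so ◇◇(p → q) fails. ✗
— 0 worlds.

2 and 0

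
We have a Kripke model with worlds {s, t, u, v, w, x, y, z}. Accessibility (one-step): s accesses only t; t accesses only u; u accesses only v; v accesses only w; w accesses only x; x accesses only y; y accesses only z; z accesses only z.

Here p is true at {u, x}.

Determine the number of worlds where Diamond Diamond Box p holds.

s: successors {t}; Diamond Box p there: t:F. ✗
t: successors {u}; Diamond Box p there: u:F. ✗
u: successors {v}; Diamond Box p there: v:T. ✓
v: successors {w}; Diamond Box p there: w:F. ✗
w: successors {x}; Diamond Box p there: x:F. ✗
x: successors {y}; Diamond Box p there: y:F. ✗
y: successors {z}; Diamond Box p there: z:F. ✗
z: successors {z}; Diamond Box p there: z:F. ✗
Satisfying worlds: {u}.

1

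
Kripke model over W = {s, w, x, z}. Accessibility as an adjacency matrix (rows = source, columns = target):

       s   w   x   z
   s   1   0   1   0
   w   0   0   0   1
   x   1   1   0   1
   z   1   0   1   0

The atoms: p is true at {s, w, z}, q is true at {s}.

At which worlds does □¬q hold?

{w}

s: successors {s, x}; ¬q there: s:F, x:T. ✗
w: successors {z}; ¬q there: z:T. ✓
x: successors {s, w, z}; ¬q there: s:F, w:T, z:T. ✗
z: successors {s, x}; ¬q there: s:F, x:T. ✗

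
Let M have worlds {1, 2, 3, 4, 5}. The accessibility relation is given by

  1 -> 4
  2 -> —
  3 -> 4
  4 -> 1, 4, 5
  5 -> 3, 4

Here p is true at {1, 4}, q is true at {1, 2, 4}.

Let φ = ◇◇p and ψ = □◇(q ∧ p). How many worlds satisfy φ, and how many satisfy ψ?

4 and 5

For ◇◇p:
1: successors {4}; ◇p there: 4:T. ✓
2: no successors, so ◇◇p fails. ✗
3: successors {4}; ◇p there: 4:T. ✓
4: successors {1, 4, 5}; ◇p there: 1:T, 4:T, 5:T. ✓
5: successors {3, 4}; ◇p there: 3:T, 4:T. ✓
— 4 worlds.
For □◇(q ∧ p):
1: successors {4}; ◇(q ∧ p) there: 4:T. ✓
2: no successors, so □◇(q ∧ p) holds vacuously. ✓
3: successors {4}; ◇(q ∧ p) there: 4:T. ✓
4: successors {1, 4, 5}; ◇(q ∧ p) there: 1:T, 4:T, 5:T. ✓
5: successors {3, 4}; ◇(q ∧ p) there: 3:T, 4:T. ✓
— 5 worlds.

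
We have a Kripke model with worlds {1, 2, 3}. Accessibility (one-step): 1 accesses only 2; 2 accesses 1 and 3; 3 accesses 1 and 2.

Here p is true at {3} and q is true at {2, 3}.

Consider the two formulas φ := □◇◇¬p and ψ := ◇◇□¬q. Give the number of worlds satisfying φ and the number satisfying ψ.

For □◇◇¬p:
1: successors {2}; ◇◇¬p there: 2:T. ✓
2: successors {1, 3}; ◇◇¬p there: 1:T, 3:T. ✓
3: successors {1, 2}; ◇◇¬p there: 1:T, 2:T. ✓
— 3 worlds.
For ◇◇□¬q:
1: successors {2}; ◇□¬q there: 2:F. ✗
2: successors {1, 3}; ◇□¬q there: 1:F, 3:F. ✗
3: successors {1, 2}; ◇□¬q there: 1:F, 2:F. ✗
— 0 worlds.

3 and 0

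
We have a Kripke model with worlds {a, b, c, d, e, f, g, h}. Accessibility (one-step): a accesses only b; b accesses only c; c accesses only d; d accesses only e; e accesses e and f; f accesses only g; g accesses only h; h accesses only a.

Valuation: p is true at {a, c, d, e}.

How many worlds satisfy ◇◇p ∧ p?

a: ◇◇p is T, p is T. ✓
b: ◇◇p is T, p is F. ✗
c: ◇◇p is T, p is T. ✓
d: ◇◇p is T, p is T. ✓
e: ◇◇p is T, p is T. ✓
f: ◇◇p is F, p is F. ✗
g: ◇◇p is T, p is F. ✗
h: ◇◇p is F, p is F. ✗
Satisfying worlds: {a, c, d, e}.

4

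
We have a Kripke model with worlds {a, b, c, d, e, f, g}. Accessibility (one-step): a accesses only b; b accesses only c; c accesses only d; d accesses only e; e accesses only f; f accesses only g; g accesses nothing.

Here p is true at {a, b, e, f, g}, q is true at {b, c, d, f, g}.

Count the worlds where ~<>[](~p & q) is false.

3

a: <>[](~p & q) is T. ✗
b: <>[](~p & q) is T. ✗
c: <>[](~p & q) is F. ✓
d: <>[](~p & q) is F. ✓
e: <>[](~p & q) is F. ✓
f: <>[](~p & q) is T. ✗
g: <>[](~p & q) is F. ✓
Satisfying worlds: {c, d, e, g}.
So ~<>[](~p & q) fails at the other 3 worlds.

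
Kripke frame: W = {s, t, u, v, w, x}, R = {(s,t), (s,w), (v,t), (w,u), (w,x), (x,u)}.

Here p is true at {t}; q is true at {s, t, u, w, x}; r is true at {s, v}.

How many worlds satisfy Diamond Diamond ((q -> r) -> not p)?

s: successors {t, w}; Diamond ((q -> r) -> not p) there: t:F, w:T. ✓
t: no successors, so Diamond Diamond ((q -> r) -> not p) fails. ✗
u: no successors, so Diamond Diamond ((q -> r) -> not p) fails. ✗
v: successors {t}; Diamond ((q -> r) -> not p) there: t:F. ✗
w: successors {u, x}; Diamond ((q -> r) -> not p) there: u:F, x:T. ✓
x: successors {u}; Diamond ((q -> r) -> not p) there: u:F. ✗
Satisfying worlds: {s, w}.

2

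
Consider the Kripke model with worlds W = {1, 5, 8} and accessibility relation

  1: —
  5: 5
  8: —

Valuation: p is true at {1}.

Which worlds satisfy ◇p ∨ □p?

{1, 8}

1: ◇p is F, □p is T. ✓
5: ◇p is F, □p is F. ✗
8: ◇p is F, □p is T. ✓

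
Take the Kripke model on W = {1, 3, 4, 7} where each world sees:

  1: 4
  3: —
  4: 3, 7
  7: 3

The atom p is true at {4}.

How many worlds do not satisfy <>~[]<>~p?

2

1: successors {4}; ~[]<>~p there: 4:T. ✓
3: no successors, so <>~[]<>~p fails. ✗
4: successors {3, 7}; ~[]<>~p there: 3:F, 7:T. ✓
7: successors {3}; ~[]<>~p there: 3:F. ✗
Satisfying worlds: {1, 4}.
So <>~[]<>~p fails at the other 2 worlds.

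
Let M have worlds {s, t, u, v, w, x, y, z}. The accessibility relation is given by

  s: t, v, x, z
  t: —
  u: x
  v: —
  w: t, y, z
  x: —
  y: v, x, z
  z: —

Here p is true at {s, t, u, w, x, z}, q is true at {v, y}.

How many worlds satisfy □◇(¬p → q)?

s: successors {t, v, x, z}; ◇(¬p → q) there: t:F, v:F, x:F, z:F. ✗
t: no successors, so □◇(¬p → q) holds vacuously. ✓
u: successors {x}; ◇(¬p → q) there: x:F. ✗
v: no successors, so □◇(¬p → q) holds vacuously. ✓
w: successors {t, y, z}; ◇(¬p → q) there: t:F, y:T, z:F. ✗
x: no successors, so □◇(¬p → q) holds vacuously. ✓
y: successors {v, x, z}; ◇(¬p → q) there: v:F, x:F, z:F. ✗
z: no successors, so □◇(¬p → q) holds vacuously. ✓
Satisfying worlds: {t, v, x, z}.

4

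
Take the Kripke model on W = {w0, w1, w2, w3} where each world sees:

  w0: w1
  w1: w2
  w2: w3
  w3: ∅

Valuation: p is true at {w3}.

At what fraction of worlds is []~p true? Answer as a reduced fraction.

3/4

w0: successors {w1}; ~p there: w1:T. ✓
w1: successors {w2}; ~p there: w2:T. ✓
w2: successors {w3}; ~p there: w3:F. ✗
w3: no successors, so []~p holds vacuously. ✓
That's 3 of 4 worlds, so 3/4.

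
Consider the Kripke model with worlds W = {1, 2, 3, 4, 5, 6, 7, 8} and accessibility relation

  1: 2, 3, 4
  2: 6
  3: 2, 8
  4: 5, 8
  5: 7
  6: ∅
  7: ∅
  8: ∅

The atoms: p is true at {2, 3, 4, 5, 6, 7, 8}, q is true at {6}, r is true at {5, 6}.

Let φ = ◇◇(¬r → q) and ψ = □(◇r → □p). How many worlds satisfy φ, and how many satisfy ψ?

2 and 8

For ◇◇(¬r → q):
1: successors {2, 3, 4}; ◇(¬r → q) there: 2:T, 3:F, 4:T. ✓
2: successors {6}; ◇(¬r → q) there: 6:F. ✗
3: successors {2, 8}; ◇(¬r → q) there: 2:T, 8:F. ✓
4: successors {5, 8}; ◇(¬r → q) there: 5:F, 8:F. ✗
5: successors {7}; ◇(¬r → q) there: 7:F. ✗
6: no successors, so ◇◇(¬r → q) fails. ✗
7: no successors, so ◇◇(¬r → q) fails. ✗
8: no successors, so ◇◇(¬r → q) fails. ✗
— 2 worlds.
For □(◇r → □p):
1: successors {2, 3, 4}; ◇r → □p there: 2:T, 3:T, 4:T. ✓
2: successors {6}; ◇r → □p there: 6:T. ✓
3: successors {2, 8}; ◇r → □p there: 2:T, 8:T. ✓
4: successors {5, 8}; ◇r → □p there: 5:T, 8:T. ✓
5: successors {7}; ◇r → □p there: 7:T. ✓
6: no successors, so □(◇r → □p) holds vacuously. ✓
7: no successors, so □(◇r → □p) holds vacuously. ✓
8: no successors, so □(◇r → □p) holds vacuously. ✓
— 8 worlds.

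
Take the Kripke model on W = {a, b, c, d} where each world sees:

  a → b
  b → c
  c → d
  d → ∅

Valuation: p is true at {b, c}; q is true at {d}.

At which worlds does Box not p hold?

{c, d}

a: successors {b}; not p there: b:F. ✗
b: successors {c}; not p there: c:F. ✗
c: successors {d}; not p there: d:T. ✓
d: no successors, so Box not p holds vacuously. ✓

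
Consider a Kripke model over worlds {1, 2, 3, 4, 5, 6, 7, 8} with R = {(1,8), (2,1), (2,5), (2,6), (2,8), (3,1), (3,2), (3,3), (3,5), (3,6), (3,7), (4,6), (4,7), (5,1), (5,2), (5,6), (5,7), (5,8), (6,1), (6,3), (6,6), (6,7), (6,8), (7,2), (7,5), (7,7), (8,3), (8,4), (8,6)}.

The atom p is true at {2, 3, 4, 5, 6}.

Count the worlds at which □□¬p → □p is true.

1: □□¬p is F, □p is F. ✓
2: □□¬p is F, □p is F. ✓
3: □□¬p is F, □p is F. ✓
4: □□¬p is F, □p is F. ✓
5: □□¬p is F, □p is F. ✓
6: □□¬p is F, □p is F. ✓
7: □□¬p is F, □p is F. ✓
8: □□¬p is F, □p is T. ✓
Satisfying worlds: {1, 2, 3, 4, 5, 6, 7, 8}.

8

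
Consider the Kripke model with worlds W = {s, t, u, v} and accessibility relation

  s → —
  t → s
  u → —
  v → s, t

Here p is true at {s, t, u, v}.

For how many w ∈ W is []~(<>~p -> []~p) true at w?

s: no successors, so []~(<>~p -> []~p) holds vacuously. ✓
t: successors {s}; ~(<>~p -> []~p) there: s:F. ✗
u: no successors, so []~(<>~p -> []~p) holds vacuously. ✓
v: successors {s, t}; ~(<>~p -> []~p) there: s:F, t:F. ✗
Satisfying worlds: {s, u}.

2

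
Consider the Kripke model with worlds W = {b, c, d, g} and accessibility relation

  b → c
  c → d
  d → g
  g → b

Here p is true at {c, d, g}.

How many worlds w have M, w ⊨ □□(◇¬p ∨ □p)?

4

b: successors {c}; □(◇¬p ∨ □p) there: c:T. ✓
c: successors {d}; □(◇¬p ∨ □p) there: d:T. ✓
d: successors {g}; □(◇¬p ∨ □p) there: g:T. ✓
g: successors {b}; □(◇¬p ∨ □p) there: b:T. ✓
Satisfying worlds: {b, c, d, g}.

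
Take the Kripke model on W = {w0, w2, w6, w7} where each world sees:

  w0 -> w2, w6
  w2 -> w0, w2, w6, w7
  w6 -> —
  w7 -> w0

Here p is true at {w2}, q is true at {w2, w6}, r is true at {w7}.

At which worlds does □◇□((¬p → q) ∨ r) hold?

w0: successors {w2, w6}; ◇□((¬p → q) ∨ r) there: w2:T, w6:F. ✗
w2: successors {w0, w2, w6, w7}; ◇□((¬p → q) ∨ r) there: w0:T, w2:T, w6:F, w7:T. ✗
w6: no successors, so □◇□((¬p → q) ∨ r) holds vacuously. ✓
w7: successors {w0}; ◇□((¬p → q) ∨ r) there: w0:T. ✓

{w6, w7}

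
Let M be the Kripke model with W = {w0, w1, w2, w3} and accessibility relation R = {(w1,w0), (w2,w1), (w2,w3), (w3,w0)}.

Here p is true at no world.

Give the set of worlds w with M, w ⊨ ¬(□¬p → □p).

{w1, w2, w3}

w0: □¬p → □p is T. ✗
w1: □¬p → □p is F. ✓
w2: □¬p → □p is F. ✓
w3: □¬p → □p is F. ✓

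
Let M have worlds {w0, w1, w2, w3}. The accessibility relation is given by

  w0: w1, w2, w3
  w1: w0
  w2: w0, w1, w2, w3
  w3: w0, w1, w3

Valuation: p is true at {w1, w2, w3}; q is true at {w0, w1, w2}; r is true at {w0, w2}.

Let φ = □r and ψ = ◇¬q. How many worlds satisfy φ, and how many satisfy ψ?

1 and 3

For □r:
w0: successors {w1, w2, w3}; r there: w1:F, w2:T, w3:F. ✗
w1: successors {w0}; r there: w0:T. ✓
w2: successors {w0, w1, w2, w3}; r there: w0:T, w1:F, w2:T, w3:F. ✗
w3: successors {w0, w1, w3}; r there: w0:T, w1:F, w3:F. ✗
— 1 world.
For ◇¬q:
w0: successors {w1, w2, w3}; ¬q there: w1:F, w2:F, w3:T. ✓
w1: successors {w0}; ¬q there: w0:F. ✗
w2: successors {w0, w1, w2, w3}; ¬q there: w0:F, w1:F, w2:F, w3:T. ✓
w3: successors {w0, w1, w3}; ¬q there: w0:F, w1:F, w3:T. ✓
— 3 worlds.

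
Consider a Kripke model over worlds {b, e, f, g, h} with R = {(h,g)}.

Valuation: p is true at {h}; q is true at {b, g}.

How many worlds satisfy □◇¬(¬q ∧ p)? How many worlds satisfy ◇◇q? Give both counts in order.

For □◇¬(¬q ∧ p):
b: no successors, so □◇¬(¬q ∧ p) holds vacuously. ✓
e: no successors, so □◇¬(¬q ∧ p) holds vacuously. ✓
f: no successors, so □◇¬(¬q ∧ p) holds vacuously. ✓
g: no successors, so □◇¬(¬q ∧ p) holds vacuously. ✓
h: successors {g}; ◇¬(¬q ∧ p) there: g:F. ✗
— 4 worlds.
For ◇◇q:
b: no successors, so ◇◇q fails. ✗
e: no successors, so ◇◇q fails. ✗
f: no successors, so ◇◇q fails. ✗
g: no successors, so ◇◇q fails. ✗
h: successors {g}; ◇q there: g:F. ✗
— 0 worlds.

4 and 0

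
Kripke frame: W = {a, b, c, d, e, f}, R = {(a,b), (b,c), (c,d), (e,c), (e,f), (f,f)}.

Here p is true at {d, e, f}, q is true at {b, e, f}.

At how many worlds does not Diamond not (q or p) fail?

a: Diamond not (q or p) is F. ✓
b: Diamond not (q or p) is T. ✗
c: Diamond not (q or p) is F. ✓
d: Diamond not (q or p) is F. ✓
e: Diamond not (q or p) is T. ✗
f: Diamond not (q or p) is F. ✓
Satisfying worlds: {a, c, d, f}.
So not Diamond not (q or p) fails at the other 2 worlds.

2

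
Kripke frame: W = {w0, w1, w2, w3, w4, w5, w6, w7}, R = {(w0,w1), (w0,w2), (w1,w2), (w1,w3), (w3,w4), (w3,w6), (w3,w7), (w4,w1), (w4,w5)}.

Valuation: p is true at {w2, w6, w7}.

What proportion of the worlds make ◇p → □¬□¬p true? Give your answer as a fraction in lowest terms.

w0: ◇p is T, □¬□¬p is F. ✗
w1: ◇p is T, □¬□¬p is F. ✗
w2: ◇p is F, □¬□¬p is T. ✓
w3: ◇p is T, □¬□¬p is F. ✗
w4: ◇p is F, □¬□¬p is F. ✓
w5: ◇p is F, □¬□¬p is T. ✓
w6: ◇p is F, □¬□¬p is T. ✓
w7: ◇p is F, □¬□¬p is T. ✓
That's 5 of 8 worlds, so 5/8.

5/8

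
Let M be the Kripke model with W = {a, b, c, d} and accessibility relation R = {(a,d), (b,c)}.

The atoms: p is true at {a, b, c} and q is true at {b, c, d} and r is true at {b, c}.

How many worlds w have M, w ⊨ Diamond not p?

a: successors {d}; not p there: d:T. ✓
b: successors {c}; not p there: c:F. ✗
c: no successors, so Diamond not p fails. ✗
d: no successors, so Diamond not p fails. ✗
Satisfying worlds: {a}.

1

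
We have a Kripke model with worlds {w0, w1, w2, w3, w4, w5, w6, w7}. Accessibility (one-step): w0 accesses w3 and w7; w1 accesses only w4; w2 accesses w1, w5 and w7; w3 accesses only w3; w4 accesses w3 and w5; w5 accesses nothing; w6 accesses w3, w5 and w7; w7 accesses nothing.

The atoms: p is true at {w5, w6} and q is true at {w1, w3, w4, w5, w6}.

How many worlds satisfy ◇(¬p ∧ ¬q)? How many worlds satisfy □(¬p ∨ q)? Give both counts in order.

For ◇(¬p ∧ ¬q):
w0: successors {w3, w7}; ¬p ∧ ¬q there: w3:F, w7:T. ✓
w1: successors {w4}; ¬p ∧ ¬q there: w4:F. ✗
w2: successors {w1, w5, w7}; ¬p ∧ ¬q there: w1:F, w5:F, w7:T. ✓
w3: successors {w3}; ¬p ∧ ¬q there: w3:F. ✗
w4: successors {w3, w5}; ¬p ∧ ¬q there: w3:F, w5:F. ✗
w5: no successors, so ◇(¬p ∧ ¬q) fails. ✗
w6: successors {w3, w5, w7}; ¬p ∧ ¬q there: w3:F, w5:F, w7:T. ✓
w7: no successors, so ◇(¬p ∧ ¬q) fails. ✗
— 3 worlds.
For □(¬p ∨ q):
w0: successors {w3, w7}; ¬p ∨ q there: w3:T, w7:T. ✓
w1: successors {w4}; ¬p ∨ q there: w4:T. ✓
w2: successors {w1, w5, w7}; ¬p ∨ q there: w1:T, w5:T, w7:T. ✓
w3: successors {w3}; ¬p ∨ q there: w3:T. ✓
w4: successors {w3, w5}; ¬p ∨ q there: w3:T, w5:T. ✓
w5: no successors, so □(¬p ∨ q) holds vacuously. ✓
w6: successors {w3, w5, w7}; ¬p ∨ q there: w3:T, w5:T, w7:T. ✓
w7: no successors, so □(¬p ∨ q) holds vacuously. ✓
— 8 worlds.

3 and 8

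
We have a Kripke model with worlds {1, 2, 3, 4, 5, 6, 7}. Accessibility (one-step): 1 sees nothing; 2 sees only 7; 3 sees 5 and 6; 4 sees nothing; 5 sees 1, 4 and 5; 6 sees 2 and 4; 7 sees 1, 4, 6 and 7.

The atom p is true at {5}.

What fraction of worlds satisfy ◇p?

2/7

1: no successors, so ◇p fails. ✗
2: successors {7}; p there: 7:F. ✗
3: successors {5, 6}; p there: 5:T, 6:F. ✓
4: no successors, so ◇p fails. ✗
5: successors {1, 4, 5}; p there: 1:F, 4:F, 5:T. ✓
6: successors {2, 4}; p there: 2:F, 4:F. ✗
7: successors {1, 4, 6, 7}; p there: 1:F, 4:F, 6:F, 7:F. ✗
That's 2 of 7 worlds, so 2/7.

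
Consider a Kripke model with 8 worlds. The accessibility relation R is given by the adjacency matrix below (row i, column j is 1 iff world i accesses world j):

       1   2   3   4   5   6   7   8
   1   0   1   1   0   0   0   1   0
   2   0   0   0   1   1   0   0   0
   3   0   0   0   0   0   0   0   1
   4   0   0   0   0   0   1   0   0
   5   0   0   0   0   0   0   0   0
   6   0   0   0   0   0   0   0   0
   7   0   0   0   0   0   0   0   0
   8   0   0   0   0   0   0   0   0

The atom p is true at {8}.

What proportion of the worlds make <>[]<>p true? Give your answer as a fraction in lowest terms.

1: successors {2, 3, 7}; []<>p there: 2:F, 3:F, 7:T. ✓
2: successors {4, 5}; []<>p there: 4:F, 5:T. ✓
3: successors {8}; []<>p there: 8:T. ✓
4: successors {6}; []<>p there: 6:T. ✓
5: no successors, so <>[]<>p fails. ✗
6: no successors, so <>[]<>p fails. ✗
7: no successors, so <>[]<>p fails. ✗
8: no successors, so <>[]<>p fails. ✗
That's 4 of 8 worlds, so 4/8 = 1/2.

1/2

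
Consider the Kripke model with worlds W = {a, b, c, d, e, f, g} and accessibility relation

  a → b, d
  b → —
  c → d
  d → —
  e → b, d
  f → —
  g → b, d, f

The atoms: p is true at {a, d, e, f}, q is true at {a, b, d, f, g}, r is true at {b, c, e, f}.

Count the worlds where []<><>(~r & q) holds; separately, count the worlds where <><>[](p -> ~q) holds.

3 and 0

For []<><>(~r & q):
a: successors {b, d}; <><>(~r & q) there: b:F, d:F. ✗
b: no successors, so []<><>(~r & q) holds vacuously. ✓
c: successors {d}; <><>(~r & q) there: d:F. ✗
d: no successors, so []<><>(~r & q) holds vacuously. ✓
e: successors {b, d}; <><>(~r & q) there: b:F, d:F. ✗
f: no successors, so []<><>(~r & q) holds vacuously. ✓
g: successors {b, d, f}; <><>(~r & q) there: b:F, d:F, f:F. ✗
— 3 worlds.
For <><>[](p -> ~q):
a: successors {b, d}; <>[](p -> ~q) there: b:F, d:F. ✗
b: no successors, so <><>[](p -> ~q) fails. ✗
c: successors {d}; <>[](p -> ~q) there: d:F. ✗
d: no successors, so <><>[](p -> ~q) fails. ✗
e: successors {b, d}; <>[](p -> ~q) there: b:F, d:F. ✗
f: no successors, so <><>[](p -> ~q) fails. ✗
g: successors {b, d, f}; <>[](p -> ~q) there: b:F, d:F, f:F. ✗
— 0 worlds.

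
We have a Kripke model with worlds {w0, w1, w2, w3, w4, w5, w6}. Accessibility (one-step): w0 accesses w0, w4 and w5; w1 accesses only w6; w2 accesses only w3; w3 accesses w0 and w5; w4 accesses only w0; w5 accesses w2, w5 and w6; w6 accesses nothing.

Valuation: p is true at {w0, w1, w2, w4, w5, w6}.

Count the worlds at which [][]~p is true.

w0: successors {w0, w4, w5}; []~p there: w0:F, w4:F, w5:F. ✗
w1: successors {w6}; []~p there: w6:T. ✓
w2: successors {w3}; []~p there: w3:F. ✗
w3: successors {w0, w5}; []~p there: w0:F, w5:F. ✗
w4: successors {w0}; []~p there: w0:F. ✗
w5: successors {w2, w5, w6}; []~p there: w2:T, w5:F, w6:T. ✗
w6: no successors, so [][]~p holds vacuously. ✓
Satisfying worlds: {w1, w6}.

2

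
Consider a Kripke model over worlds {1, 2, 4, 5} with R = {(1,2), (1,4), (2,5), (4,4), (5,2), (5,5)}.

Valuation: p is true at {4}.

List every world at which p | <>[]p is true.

1: p is F, <>[]p is T. ✓
2: p is F, <>[]p is F. ✗
4: p is T, <>[]p is T. ✓
5: p is F, <>[]p is F. ✗

{1, 4}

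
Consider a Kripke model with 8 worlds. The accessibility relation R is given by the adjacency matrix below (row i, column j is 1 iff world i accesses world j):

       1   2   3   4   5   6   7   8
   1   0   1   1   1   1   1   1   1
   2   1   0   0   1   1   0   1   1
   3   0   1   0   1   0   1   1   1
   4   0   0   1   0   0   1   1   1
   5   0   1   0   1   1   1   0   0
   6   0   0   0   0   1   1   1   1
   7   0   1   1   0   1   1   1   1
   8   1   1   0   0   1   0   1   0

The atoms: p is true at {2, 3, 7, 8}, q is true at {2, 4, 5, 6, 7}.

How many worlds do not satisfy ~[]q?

1

1: []q is F. ✓
2: []q is F. ✓
3: []q is F. ✓
4: []q is F. ✓
5: []q is T. ✗
6: []q is F. ✓
7: []q is F. ✓
8: []q is F. ✓
Satisfying worlds: {1, 2, 3, 4, 6, 7, 8}.
So ~[]q fails at the other 1 world.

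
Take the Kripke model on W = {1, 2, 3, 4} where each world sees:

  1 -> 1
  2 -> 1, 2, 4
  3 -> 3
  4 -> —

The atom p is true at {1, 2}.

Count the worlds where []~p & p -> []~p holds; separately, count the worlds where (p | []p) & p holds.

4 and 2

For []~p & p -> []~p:
1: []~p & p is F, []~p is F. ✓
2: []~p & p is F, []~p is F. ✓
3: []~p & p is F, []~p is T. ✓
4: []~p & p is F, []~p is T. ✓
— 4 worlds.
For (p | []p) & p:
1: p | []p is T, p is T. ✓
2: p | []p is T, p is T. ✓
3: p | []p is F, p is F. ✗
4: p | []p is T, p is F. ✗
— 2 worlds.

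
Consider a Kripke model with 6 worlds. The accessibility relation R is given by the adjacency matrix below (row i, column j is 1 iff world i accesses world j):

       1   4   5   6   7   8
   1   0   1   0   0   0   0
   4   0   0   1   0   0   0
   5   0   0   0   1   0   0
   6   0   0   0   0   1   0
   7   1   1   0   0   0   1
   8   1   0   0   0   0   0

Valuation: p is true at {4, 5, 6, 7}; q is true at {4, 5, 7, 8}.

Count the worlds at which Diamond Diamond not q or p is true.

1: Diamond Diamond not q is F, p is F. ✗
4: Diamond Diamond not q is T, p is T. ✓
5: Diamond Diamond not q is F, p is T. ✓
6: Diamond Diamond not q is T, p is T. ✓
7: Diamond Diamond not q is T, p is T. ✓
8: Diamond Diamond not q is F, p is F. ✗
Satisfying worlds: {4, 5, 6, 7}.

4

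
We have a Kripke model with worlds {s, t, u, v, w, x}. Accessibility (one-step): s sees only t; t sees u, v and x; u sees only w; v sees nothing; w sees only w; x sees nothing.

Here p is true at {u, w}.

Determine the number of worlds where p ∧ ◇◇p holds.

s: p is F, ◇◇p is T. ✗
t: p is F, ◇◇p is T. ✗
u: p is T, ◇◇p is T. ✓
v: p is F, ◇◇p is F. ✗
w: p is T, ◇◇p is T. ✓
x: p is F, ◇◇p is F. ✗
Satisfying worlds: {u, w}.

2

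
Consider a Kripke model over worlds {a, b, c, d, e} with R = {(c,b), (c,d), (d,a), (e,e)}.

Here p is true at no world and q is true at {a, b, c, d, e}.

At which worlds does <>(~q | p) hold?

∅

a: no successors, so <>(~q | p) fails. ✗
b: no successors, so <>(~q | p) fails. ✗
c: successors {b, d}; ~q | p there: b:F, d:F. ✗
d: successors {a}; ~q | p there: a:F. ✗
e: successors {e}; ~q | p there: e:F. ✗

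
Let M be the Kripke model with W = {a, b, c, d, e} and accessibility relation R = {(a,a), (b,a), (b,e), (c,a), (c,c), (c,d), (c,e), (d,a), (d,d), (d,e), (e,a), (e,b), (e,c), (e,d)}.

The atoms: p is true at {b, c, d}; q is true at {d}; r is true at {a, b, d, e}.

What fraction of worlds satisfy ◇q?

a: successors {a}; q there: a:F. ✗
b: successors {a, e}; q there: a:F, e:F. ✗
c: successors {a, c, d, e}; q there: a:F, c:F, d:T, e:F. ✓
d: successors {a, d, e}; q there: a:F, d:T, e:F. ✓
e: successors {a, b, c, d}; q there: a:F, b:F, c:F, d:T. ✓
That's 3 of 5 worlds, so 3/5.

3/5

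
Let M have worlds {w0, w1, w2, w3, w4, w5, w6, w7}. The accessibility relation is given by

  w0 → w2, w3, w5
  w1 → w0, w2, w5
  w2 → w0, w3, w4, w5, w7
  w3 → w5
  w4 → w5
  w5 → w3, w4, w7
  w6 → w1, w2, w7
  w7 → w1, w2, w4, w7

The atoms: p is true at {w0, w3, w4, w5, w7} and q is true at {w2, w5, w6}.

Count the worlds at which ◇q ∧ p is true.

w0: ◇q is T, p is T. ✓
w1: ◇q is T, p is F. ✗
w2: ◇q is T, p is F. ✗
w3: ◇q is T, p is T. ✓
w4: ◇q is T, p is T. ✓
w5: ◇q is F, p is T. ✗
w6: ◇q is T, p is F. ✗
w7: ◇q is T, p is T. ✓
Satisfying worlds: {w0, w3, w4, w7}.

4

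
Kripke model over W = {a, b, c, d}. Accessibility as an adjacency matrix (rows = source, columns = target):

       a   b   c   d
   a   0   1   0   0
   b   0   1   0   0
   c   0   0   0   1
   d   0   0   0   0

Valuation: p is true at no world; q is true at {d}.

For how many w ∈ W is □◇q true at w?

a: successors {b}; ◇q there: b:F. ✗
b: successors {b}; ◇q there: b:F. ✗
c: successors {d}; ◇q there: d:F. ✗
d: no successors, so □◇q holds vacuously. ✓
Satisfying worlds: {d}.

1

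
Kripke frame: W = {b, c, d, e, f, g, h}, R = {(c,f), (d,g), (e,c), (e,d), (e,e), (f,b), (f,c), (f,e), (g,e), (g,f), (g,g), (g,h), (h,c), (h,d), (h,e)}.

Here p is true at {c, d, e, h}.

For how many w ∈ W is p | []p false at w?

b: p is F, []p is T. ✓
c: p is T, []p is F. ✓
d: p is T, []p is F. ✓
e: p is T, []p is T. ✓
f: p is F, []p is F. ✗
g: p is F, []p is F. ✗
h: p is T, []p is T. ✓
Satisfying worlds: {b, c, d, e, h}.
So p | []p fails at the other 2 worlds.

2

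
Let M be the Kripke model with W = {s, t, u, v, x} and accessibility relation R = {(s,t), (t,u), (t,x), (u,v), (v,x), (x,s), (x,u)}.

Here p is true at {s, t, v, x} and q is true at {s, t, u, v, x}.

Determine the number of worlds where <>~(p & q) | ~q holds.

s: <>~(p & q) is F, ~q is F. ✗
t: <>~(p & q) is T, ~q is F. ✓
u: <>~(p & q) is F, ~q is F. ✗
v: <>~(p & q) is F, ~q is F. ✗
x: <>~(p & q) is T, ~q is F. ✓
Satisfying worlds: {t, x}.

2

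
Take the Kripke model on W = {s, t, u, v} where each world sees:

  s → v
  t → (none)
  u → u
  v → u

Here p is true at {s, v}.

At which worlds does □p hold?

{s, t}

s: successors {v}; p there: v:T. ✓
t: no successors, so □p holds vacuously. ✓
u: successors {u}; p there: u:F. ✗
v: successors {u}; p there: u:F. ✗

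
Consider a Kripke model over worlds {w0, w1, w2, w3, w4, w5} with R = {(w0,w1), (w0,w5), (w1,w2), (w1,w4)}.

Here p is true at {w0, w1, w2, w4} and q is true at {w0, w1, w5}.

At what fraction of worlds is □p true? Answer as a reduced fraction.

w0: successors {w1, w5}; p there: w1:T, w5:F. ✗
w1: successors {w2, w4}; p there: w2:T, w4:T. ✓
w2: no successors, so □p holds vacuously. ✓
w3: no successors, so □p holds vacuously. ✓
w4: no successors, so □p holds vacuously. ✓
w5: no successors, so □p holds vacuously. ✓
That's 5 of 6 worlds, so 5/6.

5/6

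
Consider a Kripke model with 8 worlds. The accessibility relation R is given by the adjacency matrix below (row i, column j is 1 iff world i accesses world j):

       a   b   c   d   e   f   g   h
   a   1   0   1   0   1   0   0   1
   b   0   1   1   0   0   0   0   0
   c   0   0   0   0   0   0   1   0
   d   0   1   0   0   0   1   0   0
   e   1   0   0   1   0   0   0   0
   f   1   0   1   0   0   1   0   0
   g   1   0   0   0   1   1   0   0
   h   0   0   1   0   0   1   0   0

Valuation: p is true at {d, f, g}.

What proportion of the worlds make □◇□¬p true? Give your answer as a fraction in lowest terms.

a: successors {a, c, e, h}; ◇□¬p there: a:T, c:F, e:T, h:F. ✗
b: successors {b, c}; ◇□¬p there: b:T, c:F. ✗
c: successors {g}; ◇□¬p there: g:T. ✓
d: successors {b, f}; ◇□¬p there: b:T, f:T. ✓
e: successors {a, d}; ◇□¬p there: a:T, d:T. ✓
f: successors {a, c, f}; ◇□¬p there: a:T, c:F, f:T. ✗
g: successors {a, e, f}; ◇□¬p there: a:T, e:T, f:T. ✓
h: successors {c, f}; ◇□¬p there: c:F, f:T. ✗
That's 4 of 8 worlds, so 4/8 = 1/2.

1/2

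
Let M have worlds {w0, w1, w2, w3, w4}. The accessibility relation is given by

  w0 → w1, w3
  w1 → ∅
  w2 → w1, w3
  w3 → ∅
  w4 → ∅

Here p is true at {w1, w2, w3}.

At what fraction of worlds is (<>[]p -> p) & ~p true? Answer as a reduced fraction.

1/5

w0: <>[]p -> p is F, ~p is T. ✗
w1: <>[]p -> p is T, ~p is F. ✗
w2: <>[]p -> p is T, ~p is F. ✗
w3: <>[]p -> p is T, ~p is F. ✗
w4: <>[]p -> p is T, ~p is T. ✓
That's 1 of 5 worlds, so 1/5.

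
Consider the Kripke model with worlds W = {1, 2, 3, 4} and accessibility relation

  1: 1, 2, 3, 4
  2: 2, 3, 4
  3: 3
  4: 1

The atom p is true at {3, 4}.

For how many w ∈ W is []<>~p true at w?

1

1: successors {1, 2, 3, 4}; <>~p there: 1:T, 2:T, 3:F, 4:T. ✗
2: successors {2, 3, 4}; <>~p there: 2:T, 3:F, 4:T. ✗
3: successors {3}; <>~p there: 3:F. ✗
4: successors {1}; <>~p there: 1:T. ✓
Satisfying worlds: {4}.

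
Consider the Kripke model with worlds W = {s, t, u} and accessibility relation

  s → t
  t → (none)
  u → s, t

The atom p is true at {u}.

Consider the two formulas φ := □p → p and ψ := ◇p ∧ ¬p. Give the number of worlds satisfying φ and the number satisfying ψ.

For □p → p:
s: □p is F, p is F. ✓
t: □p is T, p is F. ✗
u: □p is F, p is T. ✓
— 2 worlds.
For ◇p ∧ ¬p:
s: ◇p is F, ¬p is T. ✗
t: ◇p is F, ¬p is T. ✗
u: ◇p is F, ¬p is F. ✗
— 0 worlds.

2 and 0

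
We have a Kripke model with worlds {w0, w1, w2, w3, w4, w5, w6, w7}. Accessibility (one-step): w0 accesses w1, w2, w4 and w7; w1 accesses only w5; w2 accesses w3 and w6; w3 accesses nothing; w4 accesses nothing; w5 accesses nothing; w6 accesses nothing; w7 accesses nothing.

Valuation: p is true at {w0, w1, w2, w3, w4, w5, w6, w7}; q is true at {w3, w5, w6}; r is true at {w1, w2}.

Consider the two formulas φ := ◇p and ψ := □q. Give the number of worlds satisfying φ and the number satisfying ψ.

3 and 7

For ◇p:
w0: successors {w1, w2, w4, w7}; p there: w1:T, w2:T, w4:T, w7:T. ✓
w1: successors {w5}; p there: w5:T. ✓
w2: successors {w3, w6}; p there: w3:T, w6:T. ✓
w3: no successors, so ◇p fails. ✗
w4: no successors, so ◇p fails. ✗
w5: no successors, so ◇p fails. ✗
w6: no successors, so ◇p fails. ✗
w7: no successors, so ◇p fails. ✗
— 3 worlds.
For □q:
w0: successors {w1, w2, w4, w7}; q there: w1:F, w2:F, w4:F, w7:F. ✗
w1: successors {w5}; q there: w5:T. ✓
w2: successors {w3, w6}; q there: w3:T, w6:T. ✓
w3: no successors, so □q holds vacuously. ✓
w4: no successors, so □q holds vacuously. ✓
w5: no successors, so □q holds vacuously. ✓
w6: no successors, so □q holds vacuously. ✓
w7: no successors, so □q holds vacuously. ✓
— 7 worlds.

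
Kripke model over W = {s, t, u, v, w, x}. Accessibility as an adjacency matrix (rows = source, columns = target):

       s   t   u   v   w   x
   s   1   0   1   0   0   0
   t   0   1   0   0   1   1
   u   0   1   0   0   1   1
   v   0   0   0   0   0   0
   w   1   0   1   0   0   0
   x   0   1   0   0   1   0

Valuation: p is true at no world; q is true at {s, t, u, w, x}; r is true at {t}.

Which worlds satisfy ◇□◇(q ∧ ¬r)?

s: successors {s, u}; □◇(q ∧ ¬r) there: s:T, u:T. ✓
t: successors {t, w, x}; □◇(q ∧ ¬r) there: t:T, w:T, x:T. ✓
u: successors {t, w, x}; □◇(q ∧ ¬r) there: t:T, w:T, x:T. ✓
v: no successors, so ◇□◇(q ∧ ¬r) fails. ✗
w: successors {s, u}; □◇(q ∧ ¬r) there: s:T, u:T. ✓
x: successors {t, w}; □◇(q ∧ ¬r) there: t:T, w:T. ✓

{s, t, u, w, x}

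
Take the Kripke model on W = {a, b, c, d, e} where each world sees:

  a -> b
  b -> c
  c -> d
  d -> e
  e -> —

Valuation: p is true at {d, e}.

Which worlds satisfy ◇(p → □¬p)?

{a, b, d}

a: successors {b}; p → □¬p there: b:T. ✓
b: successors {c}; p → □¬p there: c:T. ✓
c: successors {d}; p → □¬p there: d:F. ✗
d: successors {e}; p → □¬p there: e:T. ✓
e: no successors, so ◇(p → □¬p) fails. ✗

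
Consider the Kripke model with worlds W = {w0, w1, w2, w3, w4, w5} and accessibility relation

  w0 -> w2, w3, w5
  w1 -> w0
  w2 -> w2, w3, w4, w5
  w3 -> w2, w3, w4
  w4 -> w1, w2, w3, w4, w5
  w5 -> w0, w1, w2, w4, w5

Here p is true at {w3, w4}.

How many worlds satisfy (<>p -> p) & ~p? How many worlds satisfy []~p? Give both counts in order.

For (<>p -> p) & ~p:
w0: <>p -> p is F, ~p is T. ✗
w1: <>p -> p is T, ~p is T. ✓
w2: <>p -> p is F, ~p is T. ✗
w3: <>p -> p is T, ~p is F. ✗
w4: <>p -> p is T, ~p is F. ✗
w5: <>p -> p is F, ~p is T. ✗
— 1 world.
For []~p:
w0: successors {w2, w3, w5}; ~p there: w2:T, w3:F, w5:T. ✗
w1: successors {w0}; ~p there: w0:T. ✓
w2: successors {w2, w3, w4, w5}; ~p there: w2:T, w3:F, w4:F, w5:T. ✗
w3: successors {w2, w3, w4}; ~p there: w2:T, w3:F, w4:F. ✗
w4: successors {w1, w2, w3, w4, w5}; ~p there: w1:T, w2:T, w3:F, w4:F, w5:T. ✗
w5: successors {w0, w1, w2, w4, w5}; ~p there: w0:T, w1:T, w2:T, w4:F, w5:T. ✗
— 1 world.

1 and 1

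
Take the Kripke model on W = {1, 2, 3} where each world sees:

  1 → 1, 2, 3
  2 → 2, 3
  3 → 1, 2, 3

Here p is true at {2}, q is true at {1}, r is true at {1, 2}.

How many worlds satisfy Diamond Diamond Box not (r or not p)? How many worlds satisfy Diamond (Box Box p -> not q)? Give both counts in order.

For Diamond Diamond Box not (r or not p):
1: successors {1, 2, 3}; Diamond Box not (r or not p) there: 1:F, 2:F, 3:F. ✗
2: successors {2, 3}; Diamond Box not (r or not p) there: 2:F, 3:F. ✗
3: successors {1, 2, 3}; Diamond Box not (r or not p) there: 1:F, 2:F, 3:F. ✗
— 0 worlds.
For Diamond (Box Box p -> not q):
1: successors {1, 2, 3}; Box Box p -> not q there: 1:T, 2:T, 3:T. ✓
2: successors {2, 3}; Box Box p -> not q there: 2:T, 3:T. ✓
3: successors {1, 2, 3}; Box Box p -> not q there: 1:T, 2:T, 3:T. ✓
— 3 worlds.

0 and 3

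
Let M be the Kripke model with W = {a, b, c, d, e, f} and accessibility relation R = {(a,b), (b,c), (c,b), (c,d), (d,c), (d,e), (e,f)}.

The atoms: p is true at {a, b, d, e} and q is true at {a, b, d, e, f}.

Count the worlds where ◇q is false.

2

a: successors {b}; q there: b:T. ✓
b: successors {c}; q there: c:F. ✗
c: successors {b, d}; q there: b:T, d:T. ✓
d: successors {c, e}; q there: c:F, e:T. ✓
e: successors {f}; q there: f:T. ✓
f: no successors, so ◇q fails. ✗
Satisfying worlds: {a, c, d, e}.
So ◇q fails at the other 2 worlds.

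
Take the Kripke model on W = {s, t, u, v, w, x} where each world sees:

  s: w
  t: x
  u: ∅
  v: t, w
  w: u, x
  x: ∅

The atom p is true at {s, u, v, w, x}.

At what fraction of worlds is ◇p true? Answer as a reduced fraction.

2/3

s: successors {w}; p there: w:T. ✓
t: successors {x}; p there: x:T. ✓
u: no successors, so ◇p fails. ✗
v: successors {t, w}; p there: t:F, w:T. ✓
w: successors {u, x}; p there: u:T, x:T. ✓
x: no successors, so ◇p fails. ✗
That's 4 of 6 worlds, so 4/6 = 2/3.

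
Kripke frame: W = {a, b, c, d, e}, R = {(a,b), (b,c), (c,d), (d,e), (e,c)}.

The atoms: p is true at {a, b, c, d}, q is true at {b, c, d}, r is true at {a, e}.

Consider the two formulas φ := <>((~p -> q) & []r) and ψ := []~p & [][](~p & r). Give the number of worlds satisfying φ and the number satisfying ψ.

For <>((~p -> q) & []r):
a: successors {b}; (~p -> q) & []r there: b:F. ✗
b: successors {c}; (~p -> q) & []r there: c:F. ✗
c: successors {d}; (~p -> q) & []r there: d:T. ✓
d: successors {e}; (~p -> q) & []r there: e:F. ✗
e: successors {c}; (~p -> q) & []r there: c:F. ✗
— 1 world.
For []~p & [][](~p & r):
a: []~p is F, [][](~p & r) is F. ✗
b: []~p is F, [][](~p & r) is F. ✗
c: []~p is F, [][](~p & r) is T. ✗
d: []~p is T, [][](~p & r) is F. ✗
e: []~p is F, [][](~p & r) is F. ✗
— 0 worlds.

1 and 0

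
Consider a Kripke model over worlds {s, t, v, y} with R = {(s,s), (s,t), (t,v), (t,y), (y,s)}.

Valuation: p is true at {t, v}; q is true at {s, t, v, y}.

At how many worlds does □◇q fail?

1

s: successors {s, t}; ◇q there: s:T, t:T. ✓
t: successors {v, y}; ◇q there: v:F, y:T. ✗
v: no successors, so □◇q holds vacuously. ✓
y: successors {s}; ◇q there: s:T. ✓
Satisfying worlds: {s, v, y}.
So □◇q fails at the other 1 world.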